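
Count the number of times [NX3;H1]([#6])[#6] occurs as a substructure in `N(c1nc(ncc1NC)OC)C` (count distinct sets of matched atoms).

2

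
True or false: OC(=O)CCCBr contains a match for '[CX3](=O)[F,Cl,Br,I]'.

The pattern [CX3](=O)[F,Cl,Br,I] describes a carbonyl carbon bonded to a halogen — an acyl halide.
The closest candidate here is a carboxylic acid group (-C(=O)OH), but the carbonyl is bonded to -OH, not to a halogen. No other fragment satisfies the full query, so there is no match.

False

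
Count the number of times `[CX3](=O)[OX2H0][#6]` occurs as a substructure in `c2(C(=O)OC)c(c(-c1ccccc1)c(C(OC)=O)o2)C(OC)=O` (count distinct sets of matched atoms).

3

[CX3](=O)[OX2H0][#6] is the SMARTS for an ester: a carbonyl carbon bonded to an oxygen that is itself bonded to carbon (no H on that O).
The molecule carries 3 separate instances of a methyl-ester group (-C(=O)OCH3) meeting every constraint; each maps to a distinct set of atoms, giving 3 matches.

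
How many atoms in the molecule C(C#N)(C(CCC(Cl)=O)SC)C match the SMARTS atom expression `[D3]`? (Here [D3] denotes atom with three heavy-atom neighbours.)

3

The query [D3] means: atom with exactly three heavy-atom neighbours.
Check the 12 heavy atoms by environment: 2× C (D1) → no; 3× C (D3) → match; 3× C (D2) → no; 1× O (D1) → no; 1× Cl (D1) → no; 1× S (D2) → no; 1× N (D1) → no.
That gives 3 matching atoms.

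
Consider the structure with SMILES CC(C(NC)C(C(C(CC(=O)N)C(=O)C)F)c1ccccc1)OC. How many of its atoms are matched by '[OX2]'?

1

Check the 24 heavy atoms by environment: 10× C (X4) → no; 2× N (X3) → no; 2× C (X3) → no; 2× O (X1) → no; 1× F (X1) → no; 1× O (X2) → match; 6× c (aromatic, X3) → no.
That gives 1 matching atom.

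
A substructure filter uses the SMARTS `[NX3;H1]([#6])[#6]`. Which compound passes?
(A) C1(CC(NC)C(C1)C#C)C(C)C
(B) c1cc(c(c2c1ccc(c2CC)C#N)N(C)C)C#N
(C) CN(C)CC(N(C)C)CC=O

[NX3;H1]([#6])[#6] describes a trivalent nitrogen with one H, bonded to two carbons (a secondary amine).
(A) contains an N-methylamino group (-NHCH3), which satisfies every atom and bond constraint.
(B) has a dimethylamino group (-N(CH3)2) but the nitrogen has H0, not H1.
(C) has a dimethylamino group (-N(CH3)2) but the nitrogen has H0, not H1.
So the answer is (A).

A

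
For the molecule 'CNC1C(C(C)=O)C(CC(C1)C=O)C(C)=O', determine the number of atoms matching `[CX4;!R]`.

3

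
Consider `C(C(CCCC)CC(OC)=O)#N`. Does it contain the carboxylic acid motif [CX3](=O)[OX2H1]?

The pattern [CX3](=O)[OX2H1] describes an sp2 carbon double-bonded to O and single-bonded to an -OH oxygen — a carboxylic acid.
The closest candidate here is a methyl-ester group (-C(=O)OCH3), but the singly-bonded O has no H (OX2H0, not OX2H1). No other fragment satisfies the full query, so there is no match.

No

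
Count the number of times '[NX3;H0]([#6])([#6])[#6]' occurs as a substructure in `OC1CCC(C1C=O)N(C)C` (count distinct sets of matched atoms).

1

[NX3;H0]([#6])([#6])[#6] is the SMARTS for a tertiary amine: a trivalent nitrogen with no H, bonded to three carbons.
Exactly one fragment in the molecule meets all constraints, giving 1 match.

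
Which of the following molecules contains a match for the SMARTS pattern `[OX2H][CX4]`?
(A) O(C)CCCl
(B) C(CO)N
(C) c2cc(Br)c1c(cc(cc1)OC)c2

[OX2H][CX4] describes a hydroxyl oxygen bound to an sp3 (X4) carbon (an aliphatic alcohol).
(A) has a methoxy ether (-OCH3) but the oxygen has H0 (ether), not H1.
(B) contains a hydroxyl group (-OH), which satisfies every atom and bond constraint.
(C) has a methoxy ether (-OCH3) but the oxygen has H0 (ether), not H1.
So the answer is (B).

B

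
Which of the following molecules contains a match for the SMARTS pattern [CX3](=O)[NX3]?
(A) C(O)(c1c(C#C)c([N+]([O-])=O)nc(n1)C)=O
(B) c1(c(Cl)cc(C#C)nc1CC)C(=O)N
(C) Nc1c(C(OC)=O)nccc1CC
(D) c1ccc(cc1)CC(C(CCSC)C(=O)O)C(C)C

B

[CX3](=O)[NX3] describes a carbonyl carbon bonded to a trivalent nitrogen (an amide).
(A) has a carboxylic acid group (-C(=O)OH) but the carbonyl is bonded to O, not to an NX3 nitrogen.
(B) contains a primary amide (-C(=O)NH2), which satisfies every atom and bond constraint.
(C) has a methyl-ester group (-C(=O)OCH3) but the carbonyl is bonded to O, not to an NX3 nitrogen.
(D) has a carboxylic acid group (-C(=O)OH) but the carbonyl is bonded to O, not to an NX3 nitrogen.
So the answer is (B).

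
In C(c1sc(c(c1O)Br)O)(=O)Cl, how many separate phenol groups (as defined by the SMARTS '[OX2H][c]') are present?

2

[OX2H][c] is the SMARTS for a phenol: a hydroxyl oxygen attached to an aromatic carbon.
The molecule carries 2 separate instances of a hydroxyl group (-OH) meeting every constraint; each maps to a distinct set of atoms, giving 2 matches.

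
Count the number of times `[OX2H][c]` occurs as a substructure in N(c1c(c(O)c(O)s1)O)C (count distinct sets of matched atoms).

[OX2H][c] is the SMARTS for a phenol: a hydroxyl oxygen attached to an aromatic carbon.
The molecule carries 3 separate instances of a hydroxyl group (-OH) meeting every constraint; each maps to a distinct set of atoms, giving 3 matches.

3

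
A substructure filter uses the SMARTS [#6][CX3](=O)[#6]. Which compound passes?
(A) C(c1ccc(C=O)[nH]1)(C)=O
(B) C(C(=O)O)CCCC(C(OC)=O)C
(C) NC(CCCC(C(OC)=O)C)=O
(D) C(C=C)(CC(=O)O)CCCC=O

[#6][CX3](=O)[#6] describes a carbonyl carbon (no H) flanked by two carbons (a ketone).
(A) contains an acetyl/ketone group (-C(=O)CH3), which satisfies every atom and bond constraint.
(B) has a methyl-ester group (-C(=O)OCH3) but one neighbour of the carbonyl carbon is O, not C.
(C) has a methyl-ester group (-C(=O)OCH3) but one neighbour of the carbonyl carbon is O, not C.
(D) has a carboxylic acid group (-C(=O)OH) but one neighbour of the carbonyl carbon is O, not C.
So the answer is (A).

A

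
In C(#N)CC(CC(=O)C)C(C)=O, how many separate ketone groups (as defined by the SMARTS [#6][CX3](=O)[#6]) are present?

[#6][CX3](=O)[#6] is the SMARTS for a ketone: a carbonyl carbon (no H) flanked by two carbons.
The molecule carries 2 separate instances of an acetyl/ketone group (-C(=O)CH3) meeting every constraint; each maps to a distinct set of atoms, giving 2 matches.

2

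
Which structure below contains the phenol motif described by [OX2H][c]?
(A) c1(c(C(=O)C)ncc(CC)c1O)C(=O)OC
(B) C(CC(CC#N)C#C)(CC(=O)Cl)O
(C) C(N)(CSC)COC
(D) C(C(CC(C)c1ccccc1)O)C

A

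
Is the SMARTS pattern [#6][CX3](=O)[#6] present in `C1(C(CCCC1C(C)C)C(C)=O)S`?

The pattern [#6][CX3](=O)[#6] describes a carbonyl carbon (no H) flanked by two carbons — a ketone.
The molecule carries an acetyl/ketone group (-C(=O)CH3), whose atoms satisfy every constraint of the query, so the pattern matches.

Yes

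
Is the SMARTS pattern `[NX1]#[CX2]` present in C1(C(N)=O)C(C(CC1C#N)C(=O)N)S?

Yes

The pattern [NX1]#[CX2] describes a nitrogen triple-bonded to a two-connected carbon — a nitrile.
The molecule carries a nitrile (-C#N), whose atoms satisfy every constraint of the query, so the pattern matches.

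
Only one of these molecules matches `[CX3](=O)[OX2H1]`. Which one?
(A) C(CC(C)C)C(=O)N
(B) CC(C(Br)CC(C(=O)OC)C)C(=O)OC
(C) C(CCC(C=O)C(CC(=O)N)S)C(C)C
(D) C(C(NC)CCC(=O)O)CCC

[CX3](=O)[OX2H1] describes an sp2 carbon double-bonded to O and single-bonded to an -OH oxygen (a carboxylic acid).
(A) has a primary amide (-C(=O)NH2) but the carbonyl is bonded to N, not to an -OH oxygen.
(B) has a methyl-ester group (-C(=O)OCH3) but the singly-bonded O has no H (OX2H0, not OX2H1).
(C) has a primary amide (-C(=O)NH2) but the carbonyl is bonded to N, not to an -OH oxygen.
(D) contains a carboxylic acid group (-C(=O)OH), which satisfies every atom and bond constraint.
So the answer is (D).

D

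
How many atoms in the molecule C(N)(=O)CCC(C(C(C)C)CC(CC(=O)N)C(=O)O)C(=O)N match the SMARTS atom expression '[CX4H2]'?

Check the 22 heavy atoms by environment: 4× C (H2, X4) → match; 4× C (H1, X4) → no; 2× C (H3, X4) → no; 4× C (H0, X3) → no; 4× O (H0, X1) → no; 1× O (H1, X2) → no; 3× N (H2, X3) → no.
That gives 4 matching atoms.

4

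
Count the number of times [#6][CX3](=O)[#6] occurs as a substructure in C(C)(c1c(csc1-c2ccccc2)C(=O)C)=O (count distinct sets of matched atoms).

[#6][CX3](=O)[#6] is the SMARTS for a ketone: a carbonyl carbon (no H) flanked by two carbons.
The molecule carries 2 separate instances of an acetyl/ketone group (-C(=O)CH3) meeting every constraint; each maps to a distinct set of atoms, giving 2 matches.

2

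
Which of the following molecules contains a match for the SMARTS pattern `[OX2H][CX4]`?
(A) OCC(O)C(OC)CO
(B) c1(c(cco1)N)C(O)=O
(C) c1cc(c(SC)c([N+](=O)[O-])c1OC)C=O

[OX2H][CX4] describes a hydroxyl oxygen bound to an sp3 (X4) carbon (an aliphatic alcohol).
(A) contains a hydroxyl group (-OH), which satisfies every atom and bond constraint.
(B) has a carboxylic acid group (-C(=O)OH) but the -OH is on a CX3 carbonyl carbon, not a CX4 carbon.
(C) has a methoxy ether (-OCH3) but the oxygen has H0 (ether), not H1.
So the answer is (A).

A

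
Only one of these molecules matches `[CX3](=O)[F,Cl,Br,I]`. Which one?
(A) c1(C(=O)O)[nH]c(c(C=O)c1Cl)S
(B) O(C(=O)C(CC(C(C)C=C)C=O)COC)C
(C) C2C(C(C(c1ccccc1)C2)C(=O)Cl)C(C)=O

C

[CX3](=O)[F,Cl,Br,I] describes a carbonyl carbon bonded to a halogen (an acyl halide).
(A) has a chloro substituent but the Cl is not on a carbonyl carbon.
(B) has a methyl-ester group (-C(=O)OCH3) but the carbonyl is bonded to -O-C, not to a halogen.
(C) contains an acyl chloride (-C(=O)Cl), which satisfies every atom and bond constraint.
So the answer is (C).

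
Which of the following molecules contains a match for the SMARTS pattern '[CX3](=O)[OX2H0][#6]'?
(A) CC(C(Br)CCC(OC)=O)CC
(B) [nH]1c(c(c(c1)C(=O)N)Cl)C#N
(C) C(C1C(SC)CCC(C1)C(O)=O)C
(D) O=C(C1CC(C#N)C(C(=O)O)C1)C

[CX3](=O)[OX2H0][#6] describes a carbonyl carbon bonded to an oxygen that is itself bonded to carbon (no H on that O) (an ester).
(A) contains a methyl-ester group (-C(=O)OCH3), which satisfies every atom and bond constraint.
(B) has a primary amide (-C(=O)NH2) but the carbonyl is bonded to N, not to an O-C linkage.
(C) has a carboxylic acid group (-C(=O)OH) but the singly-bonded O carries H (OX2H1, not H0).
(D) has a carboxylic acid group (-C(=O)OH) but the singly-bonded O carries H (OX2H1, not H0).
So the answer is (A).

A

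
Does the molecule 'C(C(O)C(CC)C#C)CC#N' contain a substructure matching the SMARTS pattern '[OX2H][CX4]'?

Yes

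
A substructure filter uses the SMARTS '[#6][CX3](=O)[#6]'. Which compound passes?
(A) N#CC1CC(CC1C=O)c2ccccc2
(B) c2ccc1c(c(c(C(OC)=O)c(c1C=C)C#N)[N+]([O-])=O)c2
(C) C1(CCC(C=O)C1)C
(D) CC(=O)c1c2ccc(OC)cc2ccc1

[#6][CX3](=O)[#6] describes a carbonyl carbon (no H) flanked by two carbons (a ketone).
(A) has an aldehyde (-CHO) but the carbonyl carbon has H1, so it is not flanked by two carbons.
(B) has a methyl-ester group (-C(=O)OCH3) but one neighbour of the carbonyl carbon is O, not C.
(C) has an aldehyde (-CHO) but the carbonyl carbon has H1, so it is not flanked by two carbons.
(D) contains an acetyl/ketone group (-C(=O)CH3), which satisfies every atom and bond constraint.
So the answer is (D).

D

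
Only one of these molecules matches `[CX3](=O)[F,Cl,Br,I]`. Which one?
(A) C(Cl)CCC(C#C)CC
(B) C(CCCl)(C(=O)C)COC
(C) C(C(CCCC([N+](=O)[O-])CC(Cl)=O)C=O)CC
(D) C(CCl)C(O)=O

[CX3](=O)[F,Cl,Br,I] describes a carbonyl carbon bonded to a halogen (an acyl halide).
(A) has a chloro substituent but the Cl is not on a carbonyl carbon.
(B) has a chloro substituent but the Cl is not on a carbonyl carbon.
(C) contains an acyl chloride (-C(=O)Cl), which satisfies every atom and bond constraint.
(D) has a carboxylic acid group (-C(=O)OH) but the carbonyl is bonded to -OH, not to a halogen.
So the answer is (C).

C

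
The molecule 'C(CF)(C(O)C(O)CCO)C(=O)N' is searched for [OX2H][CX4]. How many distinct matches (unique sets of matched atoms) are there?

3

[OX2H][CX4] is the SMARTS for an aliphatic alcohol: a hydroxyl oxygen bound to an sp3 (X4) carbon.
The molecule carries 3 separate instances of a hydroxyl group (-OH) meeting every constraint; each maps to a distinct set of atoms, giving 3 matches.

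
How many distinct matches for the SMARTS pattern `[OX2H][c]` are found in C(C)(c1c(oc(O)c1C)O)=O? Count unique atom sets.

2

[OX2H][c] is the SMARTS for a phenol: a hydroxyl oxygen attached to an aromatic carbon.
The molecule carries 2 separate instances of a hydroxyl group (-OH) meeting every constraint; each maps to a distinct set of atoms, giving 2 matches.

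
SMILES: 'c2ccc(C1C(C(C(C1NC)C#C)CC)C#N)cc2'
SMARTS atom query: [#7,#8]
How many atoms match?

2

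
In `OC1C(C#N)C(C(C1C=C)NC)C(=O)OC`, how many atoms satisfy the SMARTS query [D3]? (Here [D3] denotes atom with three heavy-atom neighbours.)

Check the 16 heavy atoms by environment: 6× C (D3) → match; 2× O (D1) → no; 1× N (D2) → no; 3× C (D1) → no; 2× C (D2) → no; 1× N (D1) → no; 1× O (D2) → no.
That gives 6 matching atoms.

6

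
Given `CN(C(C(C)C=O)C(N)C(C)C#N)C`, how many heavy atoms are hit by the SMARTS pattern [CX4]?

8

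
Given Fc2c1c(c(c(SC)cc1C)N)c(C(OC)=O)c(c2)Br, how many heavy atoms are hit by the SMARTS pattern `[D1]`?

7

The query [D1] means: atom with exactly one heavy-atom neighbour (degree 1).
Check the 20 heavy atoms by environment: 8× c (aromatic, D3) → no; 2× c (aromatic, D2) → no; 1× S (D2) → no; 3× C (D1) → match; 1× F (D1) → match; 1× N (D1) → match; 1× Br (D1) → match; 1× C (D3) → no; 1× O (D1) → match; 1× O (D2) → no.
Summing the matching environments: 3 + 1 + 1 + 1 + 1 = 7 matching atoms.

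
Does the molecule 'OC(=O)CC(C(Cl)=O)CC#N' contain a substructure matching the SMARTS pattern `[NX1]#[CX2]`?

The pattern [NX1]#[CX2] describes a nitrogen triple-bonded to a two-connected carbon — a nitrile.
The molecule carries a nitrile (-C#N), whose atoms satisfy every constraint of the query, so the pattern matches.

Yes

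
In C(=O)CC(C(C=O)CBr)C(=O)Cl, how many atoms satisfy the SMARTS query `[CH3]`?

0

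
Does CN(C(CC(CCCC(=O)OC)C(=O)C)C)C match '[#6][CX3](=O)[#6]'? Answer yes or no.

The pattern [#6][CX3](=O)[#6] describes a carbonyl carbon (no H) flanked by two carbons — a ketone.
The molecule carries an acetyl/ketone group (-C(=O)CH3), whose atoms satisfy every constraint of the query, so the pattern matches.

Yes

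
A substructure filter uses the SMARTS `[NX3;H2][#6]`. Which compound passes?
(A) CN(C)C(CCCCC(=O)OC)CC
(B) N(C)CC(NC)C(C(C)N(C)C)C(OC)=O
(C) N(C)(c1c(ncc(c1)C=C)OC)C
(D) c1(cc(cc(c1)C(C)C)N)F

D

[NX3;H2][#6] describes a trivalent nitrogen with two H attached to carbon (a primary amine).
(A) has a dimethylamino group (-N(CH3)2) but the nitrogen has H0, not H2.
(B) has an N-methylamino group (-NHCH3) but the nitrogen bears two carbons and only one H (H1), not H2.
(C) has a dimethylamino group (-N(CH3)2) but the nitrogen has H0, not H2.
(D) contains a primary amino group (-NH2), which satisfies every atom and bond constraint.
So the answer is (D).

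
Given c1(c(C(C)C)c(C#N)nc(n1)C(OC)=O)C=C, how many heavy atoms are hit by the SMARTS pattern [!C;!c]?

5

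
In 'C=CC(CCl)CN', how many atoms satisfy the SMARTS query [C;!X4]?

Check the 7 heavy atoms by environment: 3× C (X4) → no; 2× C (X3) → match; 1× N (X3) → no; 1× Cl (X1) → no.
That gives 2 matching atoms.

2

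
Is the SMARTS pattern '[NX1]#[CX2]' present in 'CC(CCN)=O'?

The pattern [NX1]#[CX2] describes a nitrogen triple-bonded to a two-connected carbon — a nitrile.
The closest candidate here is a primary amino group (-NH2), but the nitrogen is NX3 (three connections), not NX1 triple-bonded. No other fragment satisfies the full query, so there is no match.

No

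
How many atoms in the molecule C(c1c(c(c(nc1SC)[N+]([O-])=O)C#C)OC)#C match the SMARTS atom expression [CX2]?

The query [CX2] means: C with X2: aliphatic carbon with exactly 2 total connections.
Check the 17 heavy atoms by environment: 1× n (aromatic, X2) → no; 5× c (aromatic, X3) → no; 4× C (X2) → match; 1× S (X2) → no; 2× C (X4) → no; 1× O (X2) → no; 1× N (charge +1, X3) → no; 1× O (charge -1, X1) → no; 1× O (X1) → no.
That gives 4 matching atoms.

4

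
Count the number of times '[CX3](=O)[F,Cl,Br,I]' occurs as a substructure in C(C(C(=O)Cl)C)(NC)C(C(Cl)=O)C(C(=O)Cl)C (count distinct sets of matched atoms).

[CX3](=O)[F,Cl,Br,I] is the SMARTS for an acyl halide: a carbonyl carbon bonded to a halogen.
The molecule carries 3 separate instances of an acyl chloride (-C(=O)Cl) meeting every constraint; each maps to a distinct set of atoms, giving 3 matches.

3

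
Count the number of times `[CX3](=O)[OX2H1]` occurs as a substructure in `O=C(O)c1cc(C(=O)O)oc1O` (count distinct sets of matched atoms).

2

[CX3](=O)[OX2H1] is the SMARTS for a carboxylic acid: an sp2 carbon double-bonded to O and single-bonded to an -OH oxygen.
The molecule carries 2 separate instances of a carboxylic acid group (-C(=O)OH) meeting every constraint; each maps to a distinct set of atoms, giving 2 matches.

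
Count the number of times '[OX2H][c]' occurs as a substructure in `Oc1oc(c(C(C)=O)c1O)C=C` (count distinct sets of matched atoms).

2

[OX2H][c] is the SMARTS for a phenol: a hydroxyl oxygen attached to an aromatic carbon.
The molecule carries 2 separate instances of a hydroxyl group (-OH) meeting every constraint; each maps to a distinct set of atoms, giving 2 matches.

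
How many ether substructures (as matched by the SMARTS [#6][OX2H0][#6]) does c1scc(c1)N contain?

0

[#6][OX2H0][#6] is the SMARTS for an ether: an aliphatic oxygen bridging two carbons with no H on the oxygen.
No fragment in the molecule satisfies every constraint, giving 0 matches.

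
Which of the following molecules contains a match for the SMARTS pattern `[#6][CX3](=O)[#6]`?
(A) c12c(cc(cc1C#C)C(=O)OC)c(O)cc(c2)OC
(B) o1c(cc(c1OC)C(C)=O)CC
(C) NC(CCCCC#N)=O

B

[#6][CX3](=O)[#6] describes a carbonyl carbon (no H) flanked by two carbons (a ketone).
(A) has a methyl-ester group (-C(=O)OCH3) but one neighbour of the carbonyl carbon is O, not C.
(B) contains an acetyl/ketone group (-C(=O)CH3), which satisfies every atom and bond constraint.
(C) has a primary amide (-C(=O)NH2) but one neighbour of the carbonyl carbon is N, not C.
So the answer is (B).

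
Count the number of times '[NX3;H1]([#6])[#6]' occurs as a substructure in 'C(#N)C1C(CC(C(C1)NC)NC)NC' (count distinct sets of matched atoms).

[NX3;H1]([#6])[#6] is the SMARTS for a secondary amine: a trivalent nitrogen with one H, bonded to two carbons.
The molecule carries 3 separate instances of an N-methylamino group (-NHCH3) meeting every constraint; each maps to a distinct set of atoms, giving 3 matches.

3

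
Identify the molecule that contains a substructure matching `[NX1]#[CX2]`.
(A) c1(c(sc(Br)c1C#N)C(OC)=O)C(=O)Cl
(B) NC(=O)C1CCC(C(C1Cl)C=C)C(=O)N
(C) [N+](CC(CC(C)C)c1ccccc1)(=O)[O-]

[NX1]#[CX2] describes a nitrogen triple-bonded to a two-connected carbon (a nitrile).
(A) contains a nitrile (-C#N), which satisfies every atom and bond constraint.
(B) has a primary amide (-C(=O)NH2) but the nitrogen is NX3, not NX1.
(C) has a nitro group (-[N+](=O)[O-]) but there is no C#N triple bond.
So the answer is (A).

A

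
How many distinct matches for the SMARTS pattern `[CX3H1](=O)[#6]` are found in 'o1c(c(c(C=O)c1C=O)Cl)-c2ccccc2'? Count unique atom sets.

[CX3H1](=O)[#6] is the SMARTS for an aldehyde: an sp2 carbon with one H, double-bonded to O and single-bonded to carbon.
The molecule carries 2 separate instances of an aldehyde (-CHO) meeting every constraint; each maps to a distinct set of atoms, giving 2 matches.

2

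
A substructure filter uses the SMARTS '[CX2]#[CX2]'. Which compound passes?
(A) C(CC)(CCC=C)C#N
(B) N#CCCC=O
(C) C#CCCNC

C

[CX2]#[CX2] describes a carbon-carbon triple bond (an alkyne).
(A) has a vinyl group (-CH=CH2) but the C=C is a double bond; both carbons are CX3, not CX2.
(B) has a nitrile (-C#N) but the triple bond is C#N, not C#C.
(C) contains an ethynyl group (-C#CH), which satisfies every atom and bond constraint.
So the answer is (C).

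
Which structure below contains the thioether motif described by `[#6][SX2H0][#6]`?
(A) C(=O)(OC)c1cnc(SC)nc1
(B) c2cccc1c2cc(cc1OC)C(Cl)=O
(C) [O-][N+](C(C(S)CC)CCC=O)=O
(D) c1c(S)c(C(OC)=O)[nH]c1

A

[#6][SX2H0][#6] describes an aliphatic sulfur bridging two carbons with no H on the sulfur (a thioether).
(A) contains a methylthio ether (-SCH3), which satisfies every atom and bond constraint.
(B) has a methoxy ether (-OCH3) but the bridging atom is O, not S.
(C) has a thiol (-SH) but the sulfur has H1, not H0 bridging two carbons.
(D) has a thiol (-SH) but the sulfur has H1, not H0 bridging two carbons.
So the answer is (A).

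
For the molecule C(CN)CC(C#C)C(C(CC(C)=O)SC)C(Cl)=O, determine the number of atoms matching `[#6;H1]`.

The query [#6;H1] means: any carbon bearing exactly one hydrogen.
Check the 18 heavy atoms by environment: 4× C (H2) → no; 4× C (H1) → match; 3× C (H0) → no; 2× O (H0) → no; 2× C (H3) → no; 1× S (H0) → no; 1× Cl (H0) → no; 1× N (H2) → no.
That gives 4 matching atoms.

4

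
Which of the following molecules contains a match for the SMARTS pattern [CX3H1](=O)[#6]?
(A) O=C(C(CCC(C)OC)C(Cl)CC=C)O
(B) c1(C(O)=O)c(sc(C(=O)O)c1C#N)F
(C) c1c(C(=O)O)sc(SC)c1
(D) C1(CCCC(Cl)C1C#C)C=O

D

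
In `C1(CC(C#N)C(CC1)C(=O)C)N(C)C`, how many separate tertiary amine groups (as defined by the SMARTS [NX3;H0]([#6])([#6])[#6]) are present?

[NX3;H0]([#6])([#6])[#6] is the SMARTS for a tertiary amine: a trivalent nitrogen with no H, bonded to three carbons.
Exactly one fragment in the molecule meets all constraints, giving 1 match.

1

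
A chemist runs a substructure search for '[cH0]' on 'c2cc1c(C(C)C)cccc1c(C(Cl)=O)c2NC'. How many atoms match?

Check the 18 heavy atoms by environment: 5× c (aromatic, H0) → match; 5× c (aromatic, H1) → no; 1× C (H0) → no; 1× O (H0) → no; 1× Cl (H0) → no; 1× N (H1) → no; 3× C (H3) → no; 1× C (H1) → no.
That gives 5 matching atoms.

5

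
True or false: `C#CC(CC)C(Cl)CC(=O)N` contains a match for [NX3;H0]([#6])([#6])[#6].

False

The pattern [NX3;H0]([#6])([#6])[#6] describes a trivalent nitrogen with no H, bonded to three carbons — a tertiary amine.
The closest candidate here is a primary amide (-C(=O)NH2), but the amide nitrogen has H2 and only one carbon neighbour. No other fragment satisfies the full query, so there is no match.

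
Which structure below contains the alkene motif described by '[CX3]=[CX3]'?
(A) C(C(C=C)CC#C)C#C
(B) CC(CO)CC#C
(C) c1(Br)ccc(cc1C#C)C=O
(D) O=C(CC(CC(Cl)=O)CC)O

A

[CX3]=[CX3] describes a non-aromatic C=C double bond between two sp2 carbons (an alkene).
(A) contains a vinyl group (-CH=CH2), which satisfies every atom and bond constraint.
(B) has an ethynyl group (-C#CH) but the C-C bond is a triple bond, not a double bond.
(C) has an ethynyl group (-C#CH) but the C-C bond is a triple bond, not a double bond.
(D) has an ethyl group (-CH2CH3) but its C-C bond is a single bond between CX4 carbons, not CX3=CX3.
So the answer is (A).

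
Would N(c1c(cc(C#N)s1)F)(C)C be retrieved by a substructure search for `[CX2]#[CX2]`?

The pattern [CX2]#[CX2] describes a carbon-carbon triple bond — an alkyne.
The closest candidate here is a nitrile (-C#N), but the triple bond is C#N, not C#C. No other fragment satisfies the full query, so there is no match.

No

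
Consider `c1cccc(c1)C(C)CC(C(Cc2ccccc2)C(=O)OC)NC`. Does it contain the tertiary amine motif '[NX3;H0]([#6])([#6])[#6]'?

No

The pattern [NX3;H0]([#6])([#6])[#6] describes a trivalent nitrogen with no H, bonded to three carbons — a tertiary amine.
The closest candidate here is an N-methylamino group (-NHCH3), but the nitrogen still has one H (H1), not H0. No other fragment satisfies the full query, so there is no match.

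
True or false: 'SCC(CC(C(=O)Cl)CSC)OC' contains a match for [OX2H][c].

The pattern [OX2H][c] describes a hydroxyl oxygen attached to an aromatic carbon — a phenol.
The closest candidate here is a methoxy ether (-OCH3), but the oxygen has H0, not H1. No other fragment satisfies the full query, so there is no match.

False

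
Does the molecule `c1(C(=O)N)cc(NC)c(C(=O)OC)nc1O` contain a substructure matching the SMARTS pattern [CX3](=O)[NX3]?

The pattern [CX3](=O)[NX3] describes a carbonyl carbon bonded to a trivalent nitrogen — an amide.
The molecule carries a primary amide (-C(=O)NH2), whose atoms satisfy every constraint of the query, so the pattern matches.

Yes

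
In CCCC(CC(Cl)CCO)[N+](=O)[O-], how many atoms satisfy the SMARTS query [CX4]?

8

Check the 13 heavy atoms by environment: 8× C (X4) → match; 1× O (X2) → no; 1× Cl (X1) → no; 1× N (charge +1, X3) → no; 1× O (charge -1, X1) → no; 1× O (X1) → no.
That gives 8 matching atoms.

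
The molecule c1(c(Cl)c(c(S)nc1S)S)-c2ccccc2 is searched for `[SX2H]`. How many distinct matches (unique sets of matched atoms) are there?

3

[SX2H] is the SMARTS for a thiol: an aliphatic sulfur with two connections, one being H.
The molecule carries 3 separate instances of a thiol (-SH) meeting every constraint; each maps to a distinct set of atoms, giving 3 matches.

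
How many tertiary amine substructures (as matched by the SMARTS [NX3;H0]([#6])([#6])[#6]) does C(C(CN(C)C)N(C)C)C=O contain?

[NX3;H0]([#6])([#6])[#6] is the SMARTS for a tertiary amine: a trivalent nitrogen with no H, bonded to three carbons.
The molecule carries 2 separate instances of a dimethylamino group (-N(CH3)2) meeting every constraint; each maps to a distinct set of atoms, giving 2 matches.

2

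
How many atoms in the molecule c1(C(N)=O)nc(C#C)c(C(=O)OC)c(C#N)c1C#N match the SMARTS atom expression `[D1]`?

Check the 19 heavy atoms by environment: 1× n (aromatic, D2) → no; 5× c (aromatic, D3) → no; 3× C (D2) → no; 2× C (D1) → match; 2× C (D3) → no; 2× O (D1) → match; 1× O (D2) → no; 3× N (D1) → match.
Summing the matching environments: 2 + 2 + 3 = 7 matching atoms.

7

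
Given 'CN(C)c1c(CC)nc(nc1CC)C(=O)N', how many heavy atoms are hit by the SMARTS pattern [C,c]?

11

The query [C,c] means: comma = OR; matches aliphatic or aromatic carbon — same as #6.
Check the 16 heavy atoms by environment: 2× n (aromatic) → no; 4× c (aromatic) → match; 7× C → match; 2× N → no; 1× O → no.
Summing the matching environments: 4 + 7 = 11 matching atoms.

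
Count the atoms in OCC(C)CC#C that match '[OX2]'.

1

The query [OX2] means: aliphatic oxygen with two total connections — ether, hydroxyl, or ester single-bond O.
Check the 7 heavy atoms by environment: 4× C (X4) → no; 1× O (X2) → match; 2× C (X2) → no.
That gives 1 matching atom.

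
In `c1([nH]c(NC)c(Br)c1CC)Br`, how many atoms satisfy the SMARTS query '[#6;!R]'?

3

Check the 11 heavy atoms by environment: 1× n (aromatic, in 5-ring) → no; 4× c (aromatic, in 5-ring) → no; 2× Br (acyclic) → no; 3× C (acyclic) → match; 1× N (acyclic) → no.
That gives 3 matching atoms.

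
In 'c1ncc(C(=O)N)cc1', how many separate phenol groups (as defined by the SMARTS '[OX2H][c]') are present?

0

[OX2H][c] is the SMARTS for a phenol: a hydroxyl oxygen attached to an aromatic carbon.
No fragment in the molecule satisfies every constraint, giving 0 matches.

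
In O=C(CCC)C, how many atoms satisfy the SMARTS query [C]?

The query [C] means: uppercase C matches aliphatic (non-aromatic) carbon only.
Check the 6 heavy atoms by environment: 5× C → match; 1× O → no.
That gives 5 matching atoms.

5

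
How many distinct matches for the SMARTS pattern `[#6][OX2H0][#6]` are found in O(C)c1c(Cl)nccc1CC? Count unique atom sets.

1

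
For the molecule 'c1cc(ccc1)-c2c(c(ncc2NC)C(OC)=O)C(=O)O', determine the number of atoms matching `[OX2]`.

The query [OX2] means: aliphatic oxygen with two total connections — ether, hydroxyl, or ester single-bond O.
Check the 21 heavy atoms by environment: 1× n (aromatic, X2) → no; 11× c (aromatic, X3) → no; 1× N (X3) → no; 2× C (X4) → no; 2× C (X3) → no; 2× O (X1) → no; 2× O (X2) → match.
That gives 2 matching atoms.

2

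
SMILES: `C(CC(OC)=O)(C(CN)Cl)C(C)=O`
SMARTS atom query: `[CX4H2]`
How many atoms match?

Check the 13 heavy atoms by environment: 2× C (H2, X4) → match; 2× C (H1, X4) → no; 2× C (H0, X3) → no; 2× O (H0, X1) → no; 2× C (H3, X4) → no; 1× O (H0, X2) → no; 1× Cl (H0, X1) → no; 1× N (H2, X3) → no.
That gives 2 matching atoms.

2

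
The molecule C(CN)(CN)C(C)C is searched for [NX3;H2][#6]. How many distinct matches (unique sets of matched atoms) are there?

[NX3;H2][#6] is the SMARTS for a primary amine: a trivalent nitrogen with two H attached to carbon.
The molecule carries 2 separate instances of a primary amino group (-NH2) meeting every constraint; each maps to a distinct set of atoms, giving 2 matches.

2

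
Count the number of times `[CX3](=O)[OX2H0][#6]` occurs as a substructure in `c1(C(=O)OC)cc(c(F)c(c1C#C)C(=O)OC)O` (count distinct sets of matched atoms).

[CX3](=O)[OX2H0][#6] is the SMARTS for an ester: a carbonyl carbon bonded to an oxygen that is itself bonded to carbon (no H on that O).
The molecule carries 2 separate instances of a methyl-ester group (-C(=O)OCH3) meeting every constraint; each maps to a distinct set of atoms, giving 2 matches.

2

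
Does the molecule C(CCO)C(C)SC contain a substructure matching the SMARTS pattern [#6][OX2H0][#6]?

No

The pattern [#6][OX2H0][#6] describes an aliphatic oxygen bridging two carbons with no H on the oxygen — an ether.
The closest candidate here is a hydroxyl group (-OH), but the oxygen has H1, not H0 bridging two carbons. No other fragment satisfies the full query, so there is no match.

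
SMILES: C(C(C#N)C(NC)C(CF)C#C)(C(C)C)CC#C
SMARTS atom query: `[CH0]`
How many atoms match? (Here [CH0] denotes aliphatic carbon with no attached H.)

3

The query [CH0] means: aliphatic carbon with no attached hydrogen.
Check the 18 heavy atoms by environment: 2× C (H2) → no; 7× C (H1) → no; 3× C (H0) → match; 1× N (H0) → no; 3× C (H3) → no; 1× F (H0) → no; 1× N (H1) → no.
That gives 3 matching atoms.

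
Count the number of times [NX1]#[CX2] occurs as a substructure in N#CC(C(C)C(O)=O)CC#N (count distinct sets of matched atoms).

[NX1]#[CX2] is the SMARTS for a nitrile: a nitrogen triple-bonded to a two-connected carbon.
The molecule carries 2 separate instances of a nitrile (-C#N) meeting every constraint; each maps to a distinct set of atoms, giving 2 matches.

2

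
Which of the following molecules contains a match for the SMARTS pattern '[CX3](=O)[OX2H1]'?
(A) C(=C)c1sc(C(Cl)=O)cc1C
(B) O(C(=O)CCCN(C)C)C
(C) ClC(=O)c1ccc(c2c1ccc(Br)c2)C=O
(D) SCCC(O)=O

[CX3](=O)[OX2H1] describes an sp2 carbon double-bonded to O and single-bonded to an -OH oxygen (a carboxylic acid).
(A) has an acyl chloride (-C(=O)Cl) but the carbonyl is bonded to Cl, not to an -OH oxygen.
(B) has a methyl-ester group (-C(=O)OCH3) but the singly-bonded O has no H (OX2H0, not OX2H1).
(C) has an acyl chloride (-C(=O)Cl) but the carbonyl is bonded to Cl, not to an -OH oxygen.
(D) contains a carboxylic acid group (-C(=O)OH), which satisfies every atom and bond constraint.
So the answer is (D).

D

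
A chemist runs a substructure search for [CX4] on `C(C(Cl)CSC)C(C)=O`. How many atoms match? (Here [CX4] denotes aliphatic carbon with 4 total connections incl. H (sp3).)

5

Check the 9 heavy atoms by environment: 5× C (X4) → match; 1× S (X2) → no; 1× Cl (X1) → no; 1× C (X3) → no; 1× O (X1) → no.
That gives 5 matching atoms.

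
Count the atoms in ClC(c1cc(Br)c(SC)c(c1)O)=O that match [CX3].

The query [CX3] means: C with X3: aliphatic carbon with exactly 3 total connections.
Check the 13 heavy atoms by environment: 6× c (aromatic, X3) → no; 1× S (X2) → no; 1× C (X4) → no; 1× C (X3) → match; 1× O (X1) → no; 1× Cl (X1) → no; 1× Br (X1) → no; 1× O (X2) → no.
That gives 1 matching atom.

1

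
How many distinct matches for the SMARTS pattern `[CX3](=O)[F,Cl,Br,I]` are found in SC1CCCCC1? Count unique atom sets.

[CX3](=O)[F,Cl,Br,I] is the SMARTS for an acyl halide: a carbonyl carbon bonded to a halogen.
No fragment in the molecule satisfies every constraint, giving 0 matches.

0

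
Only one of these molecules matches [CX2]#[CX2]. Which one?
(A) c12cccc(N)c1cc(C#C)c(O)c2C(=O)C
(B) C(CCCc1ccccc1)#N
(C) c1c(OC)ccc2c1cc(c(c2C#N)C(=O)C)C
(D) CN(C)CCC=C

A

[CX2]#[CX2] describes a carbon-carbon triple bond (an alkyne).
(A) contains an ethynyl group (-C#CH), which satisfies every atom and bond constraint.
(B) has a nitrile (-C#N) but the triple bond is C#N, not C#C.
(C) has a nitrile (-C#N) but the triple bond is C#N, not C#C.
(D) has a vinyl group (-CH=CH2) but the C=C is a double bond; both carbons are CX3, not CX2.
So the answer is (A).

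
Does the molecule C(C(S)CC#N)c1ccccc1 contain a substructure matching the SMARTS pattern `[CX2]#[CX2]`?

No

The pattern [CX2]#[CX2] describes a carbon-carbon triple bond — an alkyne.
The closest candidate here is a nitrile (-C#N), but the triple bond is C#N, not C#C. No other fragment satisfies the full query, so there is no match.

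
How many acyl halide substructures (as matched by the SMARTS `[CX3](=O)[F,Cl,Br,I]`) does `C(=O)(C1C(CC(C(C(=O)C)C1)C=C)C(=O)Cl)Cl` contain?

2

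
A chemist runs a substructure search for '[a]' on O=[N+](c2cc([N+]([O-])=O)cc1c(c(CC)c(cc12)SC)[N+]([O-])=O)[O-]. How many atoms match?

10

Check the 23 heavy atoms by environment: 10× c (aromatic) → match; 3× N (charge +1) → no; 3× O (charge -1) → no; 3× O → no; 3× C → no; 1× S → no.
That gives 10 matching atoms.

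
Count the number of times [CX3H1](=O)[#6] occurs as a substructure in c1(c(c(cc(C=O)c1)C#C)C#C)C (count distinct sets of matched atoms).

[CX3H1](=O)[#6] is the SMARTS for an aldehyde: an sp2 carbon with one H, double-bonded to O and single-bonded to carbon.
Exactly one fragment in the molecule meets all constraints, giving 1 match.

1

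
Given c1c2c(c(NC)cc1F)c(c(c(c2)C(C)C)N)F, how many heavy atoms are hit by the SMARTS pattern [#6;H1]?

4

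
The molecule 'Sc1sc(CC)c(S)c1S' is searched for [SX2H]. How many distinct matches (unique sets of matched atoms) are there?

3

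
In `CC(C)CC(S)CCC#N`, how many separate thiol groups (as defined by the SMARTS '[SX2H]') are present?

1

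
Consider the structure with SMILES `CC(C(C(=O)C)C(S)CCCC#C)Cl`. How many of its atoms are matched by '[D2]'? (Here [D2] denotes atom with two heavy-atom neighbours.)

4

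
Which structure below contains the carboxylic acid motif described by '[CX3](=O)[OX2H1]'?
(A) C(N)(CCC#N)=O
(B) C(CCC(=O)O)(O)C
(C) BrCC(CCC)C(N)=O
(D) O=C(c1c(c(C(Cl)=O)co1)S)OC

B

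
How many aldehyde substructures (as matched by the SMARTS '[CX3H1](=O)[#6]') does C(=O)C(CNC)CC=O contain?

[CX3H1](=O)[#6] is the SMARTS for an aldehyde: an sp2 carbon with one H, double-bonded to O and single-bonded to carbon.
The molecule carries 2 separate instances of an aldehyde (-CHO) meeting every constraint; each maps to a distinct set of atoms, giving 2 matches.

2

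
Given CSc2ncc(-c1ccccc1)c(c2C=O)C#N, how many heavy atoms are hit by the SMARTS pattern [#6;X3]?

12

The query [#6;X3] means: any carbon (aromatic or not) with three total connections.
Check the 18 heavy atoms by environment: 1× n (aromatic, X2) → no; 11× c (aromatic, X3) → match; 1× C (X3) → match; 1× O (X1) → no; 1× S (X2) → no; 1× C (X4) → no; 1× C (X2) → no; 1× N (X1) → no.
Summing the matching environments: 11 + 1 = 12 matching atoms.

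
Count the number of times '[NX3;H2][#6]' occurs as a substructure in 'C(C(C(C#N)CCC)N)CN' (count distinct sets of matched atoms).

2

[NX3;H2][#6] is the SMARTS for a primary amine: a trivalent nitrogen with two H attached to carbon.
The molecule carries 2 separate instances of a primary amino group (-NH2) meeting every constraint; each maps to a distinct set of atoms, giving 2 matches.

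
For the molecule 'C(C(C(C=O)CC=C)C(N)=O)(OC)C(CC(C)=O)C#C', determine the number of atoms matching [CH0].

The query [CH0] means: aliphatic carbon with no attached hydrogen.
Check the 20 heavy atoms by environment: 3× C (H2) → no; 7× C (H1) → no; 3× C (H0) → match; 4× O (H0) → no; 2× C (H3) → no; 1× N (H2) → no.
That gives 3 matching atoms.

3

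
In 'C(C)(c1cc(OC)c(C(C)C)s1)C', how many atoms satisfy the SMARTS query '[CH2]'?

The query [CH2] means: aliphatic carbon with exactly two hydrogens.
Check the 13 heavy atoms by environment: 1× s (aromatic, H0) → no; 3× c (aromatic, H0) → no; 1× c (aromatic, H1) → no; 1× O (H0) → no; 5× C (H3) → no; 2× C (H1) → no.
No environment satisfies the query, so 0 matching atoms.

0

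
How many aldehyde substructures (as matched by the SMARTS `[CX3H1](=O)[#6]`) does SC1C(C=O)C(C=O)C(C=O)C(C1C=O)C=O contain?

5

[CX3H1](=O)[#6] is the SMARTS for an aldehyde: an sp2 carbon with one H, double-bonded to O and single-bonded to carbon.
The molecule carries 5 separate instances of an aldehyde (-CHO) meeting every constraint; each maps to a distinct set of atoms, giving 5 matches.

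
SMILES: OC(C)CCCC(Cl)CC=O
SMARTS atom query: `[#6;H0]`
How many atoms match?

The query [#6;H0] means: any carbon with no attached hydrogen.
Check the 11 heavy atoms by environment: 4× C (H2) → no; 3× C (H1) → no; 1× C (H3) → no; 1× O (H1) → no; 1× Cl (H0) → no; 1× O (H0) → no.
No environment satisfies the query, so 0 matching atoms.

0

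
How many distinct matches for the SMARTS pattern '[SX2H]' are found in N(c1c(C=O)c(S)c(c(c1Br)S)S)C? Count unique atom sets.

3

[SX2H] is the SMARTS for a thiol: an aliphatic sulfur with two connections, one being H.
The molecule carries 3 separate instances of a thiol (-SH) meeting every constraint; each maps to a distinct set of atoms, giving 3 matches.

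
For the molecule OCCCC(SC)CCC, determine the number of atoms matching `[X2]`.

2

The query [X2] means: any atom with exactly two total connections (bonds + H).
Check the 10 heavy atoms by environment: 8× C (X4) → no; 1× O (X2) → match; 1× S (X2) → match.
Summing the matching environments: 1 + 1 = 2 matching atoms.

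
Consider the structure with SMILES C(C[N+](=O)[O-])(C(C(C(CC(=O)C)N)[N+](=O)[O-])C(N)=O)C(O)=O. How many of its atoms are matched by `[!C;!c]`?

The query [!C;!c] means: neither aliphatic nor aromatic carbon — same as [!#6].
Check the 22 heavy atoms by environment: 10× C → no; 2× N (charge +1) → match; 2× O (charge -1) → match; 6× O → match; 2× N → match.
Summing the matching environments: 2 + 2 + 6 + 2 = 12 matching atoms.

12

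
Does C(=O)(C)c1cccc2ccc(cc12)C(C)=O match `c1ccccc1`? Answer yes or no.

The pattern c1ccccc1 describes six aromatic carbons in a ring — a benzene ring.
The required atom environment is present in the molecule, so the pattern matches.

Yes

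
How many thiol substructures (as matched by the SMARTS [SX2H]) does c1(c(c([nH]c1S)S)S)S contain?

4

[SX2H] is the SMARTS for a thiol: an aliphatic sulfur with two connections, one being H.
The molecule carries 4 separate instances of a thiol (-SH) meeting every constraint; each maps to a distinct set of atoms, giving 4 matches.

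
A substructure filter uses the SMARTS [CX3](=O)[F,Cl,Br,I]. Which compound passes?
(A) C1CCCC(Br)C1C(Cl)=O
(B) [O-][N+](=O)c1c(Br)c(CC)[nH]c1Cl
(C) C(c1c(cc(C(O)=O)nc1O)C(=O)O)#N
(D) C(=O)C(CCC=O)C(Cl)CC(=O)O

A

[CX3](=O)[F,Cl,Br,I] describes a carbonyl carbon bonded to a halogen (an acyl halide).
(A) contains an acyl chloride (-C(=O)Cl), which satisfies every atom and bond constraint.
(B) has a chloro substituent but the Cl is not on a carbonyl carbon.
(C) has a carboxylic acid group (-C(=O)OH) but the carbonyl is bonded to -OH, not to a halogen.
(D) has a chloro substituent but the Cl is not on a carbonyl carbon.
So the answer is (A).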